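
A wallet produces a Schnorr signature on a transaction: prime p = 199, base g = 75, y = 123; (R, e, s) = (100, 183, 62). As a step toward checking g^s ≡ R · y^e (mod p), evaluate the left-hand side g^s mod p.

169

Squares mod 199: 75^1≡75, 75^2≡53, 75^4≡23, 75^8≡131, 75^16≡47, 75^32≡20
62 = 32 + 16 + 8 + 4 + 2, so 75^62 ≡ 20·47·131·23·53 ≡ 169 (mod 199)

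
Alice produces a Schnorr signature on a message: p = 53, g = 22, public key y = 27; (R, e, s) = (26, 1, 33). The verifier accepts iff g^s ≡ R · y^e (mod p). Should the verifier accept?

g^s mod p:
22^2 = 484 ≡ 7
22^4 ≡ 7^2 = 49
22^8 ≡ 49^2 = 2401 ≡ 16
22^16 ≡ 16^2 = 256 ≡ 44
22^32 ≡ 44^2 = 1936 ≡ 28
33 = 32 + 1, so 22^33 ≡ 28·22 ≡ 33 (mod 53)
R · y^e mod p:
27^1 mod 53 = 27
26·27 = 702 ≡ 13 (mod 53)
33 ≠ 13; the check fails.

reject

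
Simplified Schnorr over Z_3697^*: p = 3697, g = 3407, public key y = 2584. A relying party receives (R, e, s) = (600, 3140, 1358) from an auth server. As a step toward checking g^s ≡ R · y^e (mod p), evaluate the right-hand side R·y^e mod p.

3497

2584^2 = 6677056 ≡ 274
2584^4 ≡ 274^2 = 75076 ≡ 1136
2584^8 ≡ 1136^2 = 1290496 ≡ 243
2584^16 ≡ 243^2 = 59049 ≡ 3594
2584^32 ≡ 3594^2 = 12916836 ≡ 3215
2584^64 ≡ 3215^2 = 10336225 ≡ 3110
2584^128 ≡ 3110^2 = 9672100 ≡ 748
2584^256 ≡ 748^2 = 559504 ≡ 1257
2584^512 ≡ 1257^2 = 1580049 ≡ 1430
2584^1024 ≡ 1430^2 = 2044900 ≡ 459
2584^2048 ≡ 459^2 = 210681 ≡ 3649
3140 = 2048 + 1024 + 64 + 4, so 2584^3140 ≡ 3649·459·3110·1136 ≡ 1232 (mod 3697)
R · y^e ≡ 600·1232 = 739200 ≡ 3497 (mod 3697)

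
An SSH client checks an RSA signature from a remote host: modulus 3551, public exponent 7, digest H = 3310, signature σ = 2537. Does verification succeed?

passes

σ^2 ≡ 2537^2 = 6436369 ≡ 1957
σ^4 ≡ 1957^2 = 3829849 ≡ 1871
7 = 4 + 2 + 1, so σ^7 ≡ 1871·1957·2537 ≡ 3310 (mod 3551)
Since 3310 equals the digest 3310, verification succeeds.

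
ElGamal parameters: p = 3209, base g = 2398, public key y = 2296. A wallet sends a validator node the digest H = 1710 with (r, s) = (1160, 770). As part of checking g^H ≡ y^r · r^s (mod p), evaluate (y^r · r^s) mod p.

1273

2296^2 = 5271616 ≡ 2438
2296^4 ≡ 2438^2 = 5943844 ≡ 776
2296^8 ≡ 776^2 = 602176 ≡ 2093
2296^16 ≡ 2093^2 = 4380649 ≡ 364
2296^32 ≡ 364^2 = 132496 ≡ 927
2296^64 ≡ 927^2 = 859329 ≡ 2526
2296^128 ≡ 2526^2 = 6380676 ≡ 1184
2296^256 ≡ 1184^2 = 1401856 ≡ 2732
2296^512 ≡ 2732^2 = 7463824 ≡ 2899
2296^1024 ≡ 2899^2 = 8404201 ≡ 3039
1160 = 1024 + 128 + 8, so 2296^1160 ≡ 3039·1184·2093 ≡ 1689 (mod 3209)
1160^2 = 1345600 ≡ 1029
1160^4 ≡ 1029^2 = 1058841 ≡ 3080
1160^8 ≡ 3080^2 = 9486400 ≡ 596
1160^16 ≡ 596^2 = 355216 ≡ 2226
1160^32 ≡ 2226^2 = 4955076 ≡ 380
1160^64 ≡ 380^2 = 144400 ≡ 3204
1160^128 ≡ 3204^2 = 10265616 ≡ 25
1160^256 ≡ 25^2 = 625
1160^512 ≡ 625^2 = 390625 ≡ 2336
770 = 512 + 256 + 2, so 1160^770 ≡ 2336·625·1029 ≡ 1724 (mod 3209)
y^r · r^s ≡ 1689·1724 = 2911836 ≡ 1273 (mod 3209)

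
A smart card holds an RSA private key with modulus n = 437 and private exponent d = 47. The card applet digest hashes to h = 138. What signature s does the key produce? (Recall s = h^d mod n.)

253

h^2 ≡ 138^2 = 19044 ≡ 253
h^4 ≡ 253^2 = 64009 ≡ 207
h^8 ≡ 207^2 = 42849 ≡ 23
h^16 ≡ 23^2 = 529 ≡ 92
h^32 ≡ 92^2 = 8464 ≡ 161
47 = 32 + 8 + 4 + 2 + 1, so h^47 ≡ 161·23·207·253·138 ≡ 253 (mod 437)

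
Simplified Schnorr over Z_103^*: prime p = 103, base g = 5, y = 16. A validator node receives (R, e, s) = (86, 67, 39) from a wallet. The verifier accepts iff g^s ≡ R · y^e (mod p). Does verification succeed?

g^s mod p:
Squares mod 103: 5^1≡5, 5^2≡25, 5^4≡7, 5^8≡49, 5^16≡32, 5^32≡97
39 = 32 + 4 + 2 + 1, so 5^39 ≡ 97·7·25·5 ≡ 3 (mod 103)
R · y^e mod p:
Squares mod 103: 16^1≡16, 16^2≡50, 16^4≡28, 16^8≡63, 16^16≡55, 16^32≡38, 16^64≡2
67 = 64 + 2 + 1, so 16^67 ≡ 2·50·16 ≡ 55 (mod 103)
86·55 = 4730 ≡ 95 (mod 103)
3 ≠ 95; the check fails.

fails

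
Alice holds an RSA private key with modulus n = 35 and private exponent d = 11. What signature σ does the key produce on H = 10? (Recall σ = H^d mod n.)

5

H^11 mod 35 = 5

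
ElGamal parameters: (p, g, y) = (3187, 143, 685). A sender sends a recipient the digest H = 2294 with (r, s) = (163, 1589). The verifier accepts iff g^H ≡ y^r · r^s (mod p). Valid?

Left side g^H mod p:
143^2 = 20449 ≡ 1327
143^4 ≡ 1327^2 = 1760929 ≡ 1705
143^8 ≡ 1705^2 = 2907025 ≡ 481
143^16 ≡ 481^2 = 231361 ≡ 1897
143^32 ≡ 1897^2 = 3598609 ≡ 486
143^64 ≡ 486^2 = 236196 ≡ 358
143^128 ≡ 358^2 = 128164 ≡ 684
143^256 ≡ 684^2 = 467856 ≡ 2554
143^512 ≡ 2554^2 = 6522916 ≡ 2314
143^1024 ≡ 2314^2 = 5354596 ≡ 436
143^2048 ≡ 436^2 = 190096 ≡ 2063
2294 = 2048 + 128 + 64 + 32 + 16 + 4 + 2, so 143^2294 ≡ 2063·684·358·486·1897·1705·1327 ≡ 2207 (mod 3187)
Right side y^r · r^s mod p:
685^2 = 469225 ≡ 736
685^4 ≡ 736^2 = 541696 ≡ 3093
685^8 ≡ 3093^2 = 9566649 ≡ 2462
685^16 ≡ 2462^2 = 6061444 ≡ 2957
685^32 ≡ 2957^2 = 8743849 ≡ 1908
685^64 ≡ 1908^2 = 3640464 ≡ 910
685^128 ≡ 910^2 = 828100 ≡ 2667
163 = 128 + 32 + 2 + 1, so 685^163 ≡ 2667·1908·736·685 ≡ 2436 (mod 3187)
163^2 = 26569 ≡ 1073
163^4 ≡ 1073^2 = 1151329 ≡ 822
163^8 ≡ 822^2 = 675684 ≡ 40
163^16 ≡ 40^2 = 1600
163^32 ≡ 1600^2 = 2560000 ≡ 839
163^64 ≡ 839^2 = 703921 ≡ 2781
163^128 ≡ 2781^2 = 7733961 ≡ 2299
163^256 ≡ 2299^2 = 5285401 ≡ 1355
163^512 ≡ 1355^2 = 1836025 ≡ 313
163^1024 ≡ 313^2 = 97969 ≡ 2359
1589 = 1024 + 512 + 32 + 16 + 4 + 1, so 163^1589 ≡ 2359·313·839·1600·822·163 ≡ 2051 (mod 3187)
2436·2051 = 4996236 ≡ 2207 (mod 3187)
2207 ≡ 2207 (mod 3187), so the signature is genuine.

yes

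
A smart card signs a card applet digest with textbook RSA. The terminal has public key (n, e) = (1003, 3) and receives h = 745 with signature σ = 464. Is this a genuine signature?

forged

σ^2 ≡ 464^2 = 215296 ≡ 654
3 = 2 + 1, so σ^3 ≡ 654·464 ≡ 550 (mod 1003)
σ^3 mod 1003 = 550, but h = 745.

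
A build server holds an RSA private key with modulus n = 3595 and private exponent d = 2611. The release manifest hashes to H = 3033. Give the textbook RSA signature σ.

1022

Squares mod 3595: H^1≡3033, H^2≡3079, H^4≡226, H^8≡746, H^16≡2886, H^32≡2976, H^64≡2091, H^128≡761, H^256≡326, H^512≡2021, H^1024≡521, H^2048≡1816
2611 = 2048 + 512 + 32 + 16 + 2 + 1, so H^2611 ≡ 1816·2021·2976·2886·3079·3033 ≡ 1022 (mod 3595)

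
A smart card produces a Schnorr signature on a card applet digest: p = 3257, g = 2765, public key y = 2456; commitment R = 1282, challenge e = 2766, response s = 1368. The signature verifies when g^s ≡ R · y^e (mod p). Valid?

yes

g^s mod p:
2765^2 = 7645225 ≡ 1046
2765^4 ≡ 1046^2 = 1094116 ≡ 3021
2765^8 ≡ 3021^2 = 9126441 ≡ 327
2765^16 ≡ 327^2 = 106929 ≡ 2705
2765^32 ≡ 2705^2 = 7317025 ≡ 1803
2765^64 ≡ 1803^2 = 3250809 ≡ 323
2765^128 ≡ 323^2 = 104329 ≡ 105
2765^256 ≡ 105^2 = 11025 ≡ 1254
2765^512 ≡ 1254^2 = 1572516 ≡ 2642
2765^1024 ≡ 2642^2 = 6980164 ≡ 413
1368 = 1024 + 256 + 64 + 16 + 8, so 2765^1368 ≡ 413·1254·323·2705·327 ≡ 522 (mod 3257)
R · y^e mod p:
2456^2 = 6031936 ≡ 3229
2456^4 ≡ 3229^2 = 10426441 ≡ 784
2456^8 ≡ 784^2 = 614656 ≡ 2340
2456^16 ≡ 2340^2 = 5475600 ≡ 583
2456^32 ≡ 583^2 = 339889 ≡ 1161
2456^64 ≡ 1161^2 = 1347921 ≡ 2780
2456^128 ≡ 2780^2 = 7728400 ≡ 2796
2456^256 ≡ 2796^2 = 7817616 ≡ 816
2456^512 ≡ 816^2 = 665856 ≡ 1428
2456^1024 ≡ 1428^2 = 2039184 ≡ 302
2456^2048 ≡ 302^2 = 91204 ≡ 8
2766 = 2048 + 512 + 128 + 64 + 8 + 4 + 2, so 2456^2766 ≡ 8·1428·2796·2780·2340·784·3229 ≡ 3044 (mod 3257)
1282·3044 = 3902408 ≡ 522 (mod 3257)
522 ≡ 522 (mod 3257); signature holds.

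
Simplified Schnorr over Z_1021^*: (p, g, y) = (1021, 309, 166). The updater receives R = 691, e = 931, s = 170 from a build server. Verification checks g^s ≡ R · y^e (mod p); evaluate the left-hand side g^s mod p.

369

Squares mod 1021: 309^1≡309, 309^2≡528, 309^4≡51, 309^8≡559, 309^16≡55, 309^32≡983, 309^64≡423, 309^128≡254
170 = 128 + 32 + 8 + 2, so 309^170 ≡ 254·983·559·528 ≡ 369 (mod 1021)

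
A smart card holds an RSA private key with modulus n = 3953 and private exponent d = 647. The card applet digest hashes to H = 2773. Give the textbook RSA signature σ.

H^647 mod 3953 = 3835

3835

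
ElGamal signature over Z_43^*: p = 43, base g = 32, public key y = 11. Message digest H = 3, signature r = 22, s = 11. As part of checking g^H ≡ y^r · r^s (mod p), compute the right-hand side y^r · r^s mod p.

11^2 = 121 ≡ 35
11^4 ≡ 35^2 = 1225 ≡ 21
11^8 ≡ 21^2 = 441 ≡ 11
11^16 ≡ 11^2 = 121 ≡ 35
22 = 16 + 4 + 2, so 11^22 ≡ 35·21·35 ≡ 11 (mod 43)
22^2 = 484 ≡ 11
22^4 ≡ 11^2 = 121 ≡ 35
22^8 ≡ 35^2 = 1225 ≡ 21
11 = 8 + 2 + 1, so 22^11 ≡ 21·11·22 ≡ 8 (mod 43)
y^r · r^s ≡ 11·8 = 88 ≡ 2 (mod 43)

2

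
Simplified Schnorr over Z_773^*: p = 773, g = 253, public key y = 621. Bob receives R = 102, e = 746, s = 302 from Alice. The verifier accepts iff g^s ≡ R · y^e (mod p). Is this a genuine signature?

g^s mod p:
Squares mod 773: 253^1≡253, 253^2≡623, 253^4≡83, 253^8≡705, 253^16≡759, 253^32≡196, 253^64≡539, 253^128≡646, 253^256≡669
302 = 256 + 32 + 8 + 4 + 2, so 253^302 ≡ 669·196·705·83·623 ≡ 736 (mod 773)
R · y^e mod p:
Squares mod 773: 621^1≡621, 621^2≡687, 621^4≡439, 621^8≡244, 621^16≡15, 621^32≡225, 621^64≡380, 621^128≡622, 621^256≡384, 621^512≡586
746 = 512 + 128 + 64 + 32 + 8 + 2, so 621^746 ≡ 586·622·380·225·244·687 ≡ 83 (mod 773)
102·83 = 8466 ≡ 736 (mod 773)
736 ≡ 736 (mod 773); signature holds.

genuine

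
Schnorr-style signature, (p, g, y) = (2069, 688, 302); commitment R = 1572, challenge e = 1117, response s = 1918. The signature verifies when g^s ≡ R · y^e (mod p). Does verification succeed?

passes

g^s mod p:
688^2 = 473344 ≡ 1612
688^4 ≡ 1612^2 = 2598544 ≡ 1949
688^8 ≡ 1949^2 = 3798601 ≡ 1986
688^16 ≡ 1986^2 = 3944196 ≡ 682
688^32 ≡ 682^2 = 465124 ≡ 1668
688^64 ≡ 1668^2 = 2782224 ≡ 1488
688^128 ≡ 1488^2 = 2214144 ≡ 314
688^256 ≡ 314^2 = 98596 ≡ 1353
688^512 ≡ 1353^2 = 1830609 ≡ 1613
688^1024 ≡ 1613^2 = 2601769 ≡ 1036
1918 = 1024 + 512 + 256 + 64 + 32 + 16 + 8 + 4 + 2, so 688^1918 ≡ 1036·1613·1353·1488·1668·682·1986·1949·1612 ≡ 346 (mod 2069)
R · y^e mod p:
302^2 = 91204 ≡ 168
302^4 ≡ 168^2 = 28224 ≡ 1327
302^8 ≡ 1327^2 = 1760929 ≡ 210
302^16 ≡ 210^2 = 44100 ≡ 651
302^32 ≡ 651^2 = 423801 ≡ 1725
302^64 ≡ 1725^2 = 2975625 ≡ 403
302^128 ≡ 403^2 = 162409 ≡ 1027
302^256 ≡ 1027^2 = 1054729 ≡ 1608
302^512 ≡ 1608^2 = 2585664 ≡ 1483
302^1024 ≡ 1483^2 = 2199289 ≡ 2011
1117 = 1024 + 64 + 16 + 8 + 4 + 1, so 302^1117 ≡ 2011·403·651·210·1327·302 ≡ 2035 (mod 2069)
1572·2035 = 3199020 ≡ 346 (mod 2069)
346 ≡ 346 (mod 2069); signature holds.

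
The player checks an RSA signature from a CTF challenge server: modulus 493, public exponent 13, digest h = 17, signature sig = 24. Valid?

sig^2 ≡ 24^2 = 576 ≡ 83
sig^4 ≡ 83^2 = 6889 ≡ 480
sig^8 ≡ 480^2 = 230400 ≡ 169
13 = 8 + 4 + 1, so sig^13 ≡ 169·480·24 ≡ 23 (mod 493)
sig^13 mod 493 = 23, but h = 17.

no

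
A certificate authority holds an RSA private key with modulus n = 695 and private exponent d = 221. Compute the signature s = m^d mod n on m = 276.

121

Squares mod 695: m^1≡276, m^2≡421, m^4≡16, m^8≡256, m^16≡206, m^32≡41, m^64≡291, m^128≡586
221 = 128 + 64 + 16 + 8 + 4 + 1, so m^221 ≡ 586·291·206·256·16·276 ≡ 121 (mod 695)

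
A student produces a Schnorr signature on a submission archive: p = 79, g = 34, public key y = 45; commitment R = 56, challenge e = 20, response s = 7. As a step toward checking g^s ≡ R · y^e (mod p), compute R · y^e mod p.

37

45^2 = 2025 ≡ 50
45^4 ≡ 50^2 = 2500 ≡ 51
45^8 ≡ 51^2 = 2601 ≡ 73
45^16 ≡ 73^2 = 5329 ≡ 36
20 = 16 + 4, so 45^20 ≡ 36·51 ≡ 19 (mod 79)
R · y^e ≡ 56·19 = 1064 ≡ 37 (mod 79)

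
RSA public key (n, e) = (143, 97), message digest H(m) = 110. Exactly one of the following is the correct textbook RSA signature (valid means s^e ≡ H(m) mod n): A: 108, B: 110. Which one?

Candidate A: 108^97 mod 143 = 4
Candidate B: 110^97 mod 143 = 110
  → matches H(m) = 110

B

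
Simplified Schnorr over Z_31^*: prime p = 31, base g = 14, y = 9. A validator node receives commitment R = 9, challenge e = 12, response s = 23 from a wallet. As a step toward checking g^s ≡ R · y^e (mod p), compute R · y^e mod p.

9^12 mod 31 = 2
R · y^e ≡ 9·2 = 18 ≡ 18 (mod 31)

18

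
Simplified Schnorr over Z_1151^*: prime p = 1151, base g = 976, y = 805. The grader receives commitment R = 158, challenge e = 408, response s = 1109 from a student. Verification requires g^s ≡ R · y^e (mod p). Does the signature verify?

g^s mod p:
976^2 = 952576 ≡ 699
976^4 ≡ 699^2 = 488601 ≡ 577
976^8 ≡ 577^2 = 332929 ≡ 290
976^16 ≡ 290^2 = 84100 ≡ 77
976^32 ≡ 77^2 = 5929 ≡ 174
976^64 ≡ 174^2 = 30276 ≡ 350
976^128 ≡ 350^2 = 122500 ≡ 494
976^256 ≡ 494^2 = 244036 ≡ 24
976^512 ≡ 24^2 = 576
976^1024 ≡ 576^2 = 331776 ≡ 288
1109 = 1024 + 64 + 16 + 4 + 1, so 976^1109 ≡ 288·350·77·577·976 ≡ 781 (mod 1151)
R · y^e mod p:
805^2 = 648025 ≡ 12
805^4 ≡ 12^2 = 144
805^8 ≡ 144^2 = 20736 ≡ 18
805^16 ≡ 18^2 = 324
805^32 ≡ 324^2 = 104976 ≡ 235
805^64 ≡ 235^2 = 55225 ≡ 1128
805^128 ≡ 1128^2 = 1272384 ≡ 529
805^256 ≡ 529^2 = 279841 ≡ 148
408 = 256 + 128 + 16 + 8, so 805^408 ≡ 148·529·324·18 ≡ 697 (mod 1151)
158·697 = 110126 ≡ 781 (mod 1151)
781 ≡ 781 (mod 1151); signature holds.

verifies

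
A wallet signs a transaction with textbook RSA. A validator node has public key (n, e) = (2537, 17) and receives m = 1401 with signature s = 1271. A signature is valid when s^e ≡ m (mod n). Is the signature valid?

valid

s^2 ≡ 1271^2 = 1615441 ≡ 1909
s^4 ≡ 1909^2 = 3644281 ≡ 1149
s^8 ≡ 1149^2 = 1320201 ≡ 961
s^16 ≡ 961^2 = 923521 ≡ 53
17 = 16 + 1, so s^17 ≡ 53·1271 ≡ 1401 (mod 2537)
Since 1401 equals the digest 1401, verification succeeds.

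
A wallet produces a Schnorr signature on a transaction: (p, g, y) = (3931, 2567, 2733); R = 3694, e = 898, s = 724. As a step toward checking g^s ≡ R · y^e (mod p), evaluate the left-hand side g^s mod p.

613

Squares mod 3931: 2567^1≡2567, 2567^2≡1133, 2567^4≡2183, 2567^8≡1117, 2567^16≡1562, 2567^32≡2624, 2567^64≡2195, 2567^128≡2550, 2567^256≡626, 2567^512≡2707
724 = 512 + 128 + 64 + 16 + 4, so 2567^724 ≡ 2707·2550·2195·1562·2183 ≡ 613 (mod 3931)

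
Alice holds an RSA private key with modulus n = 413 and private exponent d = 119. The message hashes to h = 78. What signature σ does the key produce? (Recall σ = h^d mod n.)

h^2 ≡ 78^2 = 6084 ≡ 302
h^4 ≡ 302^2 = 91204 ≡ 344
h^8 ≡ 344^2 = 118336 ≡ 218
h^16 ≡ 218^2 = 47524 ≡ 29
h^32 ≡ 29^2 = 841 ≡ 15
h^64 ≡ 15^2 = 225
119 = 64 + 32 + 16 + 4 + 2 + 1, so h^119 ≡ 225·15·29·344·302·78 ≡ 15 (mod 413)

15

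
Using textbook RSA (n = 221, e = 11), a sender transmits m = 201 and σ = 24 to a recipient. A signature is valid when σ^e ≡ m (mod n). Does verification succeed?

σ^11 mod 221 = 201
σ^11 mod 221 = 201 matches m.

passes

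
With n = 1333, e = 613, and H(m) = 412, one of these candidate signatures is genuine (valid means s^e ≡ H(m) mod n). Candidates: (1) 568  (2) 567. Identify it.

Candidate 1: 568^2 = 322624 ≡ 38; 568^4 ≡ 38^2 = 1444 ≡ 111; 568^8 ≡ 111^2 = 12321 ≡ 324; 568^16 ≡ 324^2 = 104976 ≡ 1002; 568^32 ≡ 1002^2 = 1004004 ≡ 255; 568^64 ≡ 255^2 = 65025 ≡ 1041; 568^128 ≡ 1041^2 = 1083681 ≡ 1285; 568^256 ≡ 1285^2 = 1651225 ≡ 971; 568^512 ≡ 971^2 = 942841 ≡ 410; 613 = 512 + 64 + 32 + 4 + 1, so 568^613 ≡ 410·1041·255·111·568 ≡ 412 (mod 1333)
  → matches H(m) = 412
Candidate 2: 567^2 = 321489 ≡ 236; 567^4 ≡ 236^2 = 55696 ≡ 1043; 567^8 ≡ 1043^2 = 1087849 ≡ 121; 567^16 ≡ 121^2 = 14641 ≡ 1311; 567^32 ≡ 1311^2 = 1718721 ≡ 484; 567^64 ≡ 484^2 = 234256 ≡ 981; 567^128 ≡ 981^2 = 962361 ≡ 1268; 567^256 ≡ 1268^2 = 1607824 ≡ 226; 567^512 ≡ 226^2 = 51076 ≡ 422; 613 = 512 + 64 + 32 + 4 + 1, so 567^613 ≡ 422·981·484·1043·567 ≡ 204 (mod 1333)

1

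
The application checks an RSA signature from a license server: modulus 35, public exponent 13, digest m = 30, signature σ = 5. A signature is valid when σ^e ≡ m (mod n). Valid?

no

σ^13 mod 35 = 5
σ^13 mod 35 = 5, but m = 30.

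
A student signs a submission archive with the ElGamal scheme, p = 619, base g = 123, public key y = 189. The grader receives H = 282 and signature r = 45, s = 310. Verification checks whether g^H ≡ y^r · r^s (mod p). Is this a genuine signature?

Left side g^H mod p:
Squares mod 619: 123^1≡123, 123^2≡273, 123^4≡249, 123^8≡101, 123^16≡297, 123^32≡311, 123^64≡157, 123^128≡508, 123^256≡560
282 = 256 + 16 + 8 + 2, so 123^282 ≡ 560·297·101·273 ≡ 9 (mod 619)
Right side y^r · r^s mod p:
Squares mod 619: 189^1≡189, 189^2≡438, 189^4≡573, 189^8≡259, 189^16≡229, 189^32≡445
45 = 32 + 8 + 4 + 1, so 189^45 ≡ 445·259·573·189 ≡ 326 (mod 619)
Squares mod 619: 45^1≡45, 45^2≡168, 45^4≡369, 45^8≡600, 45^16≡361, 45^32≡331, 45^64≡617, 45^128≡4, 45^256≡16
310 = 256 + 32 + 16 + 4 + 2, so 45^310 ≡ 16·331·361·369·168 ≡ 45 (mod 619)
326·45 = 14670 ≡ 433 (mod 619)
9 ≠ 433, so verification fails.

forged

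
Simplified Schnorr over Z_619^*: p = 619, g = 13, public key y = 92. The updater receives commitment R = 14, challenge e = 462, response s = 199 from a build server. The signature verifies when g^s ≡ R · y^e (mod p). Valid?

g^s mod p:
13^2 = 169
13^4 ≡ 169^2 = 28561 ≡ 87
13^8 ≡ 87^2 = 7569 ≡ 141
13^16 ≡ 141^2 = 19881 ≡ 73
13^32 ≡ 73^2 = 5329 ≡ 377
13^64 ≡ 377^2 = 142129 ≡ 378
13^128 ≡ 378^2 = 142884 ≡ 514
199 = 128 + 64 + 4 + 2 + 1, so 13^199 ≡ 514·378·87·169·13 ≡ 483 (mod 619)
R · y^e mod p:
92^2 = 8464 ≡ 417
92^4 ≡ 417^2 = 173889 ≡ 569
92^8 ≡ 569^2 = 323761 ≡ 24
92^16 ≡ 24^2 = 576
92^32 ≡ 576^2 = 331776 ≡ 611
92^64 ≡ 611^2 = 373321 ≡ 64
92^128 ≡ 64^2 = 4096 ≡ 382
92^256 ≡ 382^2 = 145924 ≡ 459
462 = 256 + 128 + 64 + 8 + 4 + 2, so 92^462 ≡ 459·382·64·24·569·417 ≡ 459 (mod 619)
14·459 = 6426 ≡ 236 (mod 619)
483 ≠ 236; the check fails.

no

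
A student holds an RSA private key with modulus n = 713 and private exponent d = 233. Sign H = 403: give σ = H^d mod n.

558

Squares mod 713: H^1≡403, H^2≡558, H^4≡496, H^8≡31, H^16≡248, H^32≡186, H^64≡372, H^128≡62
233 = 128 + 64 + 32 + 8 + 1, so H^233 ≡ 62·372·186·31·403 ≡ 558 (mod 713)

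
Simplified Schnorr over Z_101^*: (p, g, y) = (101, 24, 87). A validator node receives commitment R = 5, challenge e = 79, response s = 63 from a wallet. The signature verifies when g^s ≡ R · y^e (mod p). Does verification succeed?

fails

g^s mod p:
24^2 = 576 ≡ 71
24^4 ≡ 71^2 = 5041 ≡ 92
24^8 ≡ 92^2 = 8464 ≡ 81
24^16 ≡ 81^2 = 6561 ≡ 97
24^32 ≡ 97^2 = 9409 ≡ 16
63 = 32 + 16 + 8 + 4 + 2 + 1, so 24^63 ≡ 16·97·81·92·71·24 ≡ 78 (mod 101)
R · y^e mod p:
87^2 = 7569 ≡ 95
87^4 ≡ 95^2 = 9025 ≡ 36
87^8 ≡ 36^2 = 1296 ≡ 84
87^16 ≡ 84^2 = 7056 ≡ 87
87^32 ≡ 87^2 = 7569 ≡ 95
87^64 ≡ 95^2 = 9025 ≡ 36
79 = 64 + 8 + 4 + 2 + 1, so 87^79 ≡ 36·84·36·95·87 ≡ 36 (mod 101)
5·36 = 180 ≡ 79 (mod 101)
78 ≠ 79; the check fails.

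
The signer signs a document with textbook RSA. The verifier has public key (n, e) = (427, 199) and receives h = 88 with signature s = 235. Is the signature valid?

Squares mod 427: s^1≡235, s^2≡142, s^4≡95, s^8≡58, s^16≡375, s^32≡142, s^64≡95, s^128≡58
199 = 128 + 64 + 4 + 2 + 1, so s^199 ≡ 58·95·95·142·235 ≡ 88 (mod 427)
s^199 mod 427 = 88 matches h.

valid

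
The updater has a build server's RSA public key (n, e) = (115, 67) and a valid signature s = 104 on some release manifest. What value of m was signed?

104

Squares mod 115: s^1≡104, s^2≡6, s^4≡36, s^8≡31, s^16≡41, s^32≡71, s^64≡96
67 = 64 + 2 + 1, so s^67 ≡ 96·6·104 ≡ 104 (mod 115)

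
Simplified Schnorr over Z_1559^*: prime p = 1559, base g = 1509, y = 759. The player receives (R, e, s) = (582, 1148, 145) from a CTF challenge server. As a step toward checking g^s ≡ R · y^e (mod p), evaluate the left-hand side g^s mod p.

1509^2 = 2277081 ≡ 941
1509^4 ≡ 941^2 = 885481 ≡ 1528
1509^8 ≡ 1528^2 = 2334784 ≡ 961
1509^16 ≡ 961^2 = 923521 ≡ 593
1509^32 ≡ 593^2 = 351649 ≡ 874
1509^64 ≡ 874^2 = 763876 ≡ 1525
1509^128 ≡ 1525^2 = 2325625 ≡ 1156
145 = 128 + 16 + 1, so 1509^145 ≡ 1156·593·1509 ≡ 774 (mod 1559)

774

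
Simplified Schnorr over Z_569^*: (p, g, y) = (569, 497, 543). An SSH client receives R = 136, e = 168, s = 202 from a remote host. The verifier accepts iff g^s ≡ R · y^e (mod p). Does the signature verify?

verifies

g^s mod p:
497^2 = 247009 ≡ 63
497^4 ≡ 63^2 = 3969 ≡ 555
497^8 ≡ 555^2 = 308025 ≡ 196
497^16 ≡ 196^2 = 38416 ≡ 293
497^32 ≡ 293^2 = 85849 ≡ 499
497^64 ≡ 499^2 = 249001 ≡ 348
497^128 ≡ 348^2 = 121104 ≡ 476
202 = 128 + 64 + 8 + 2, so 497^202 ≡ 476·348·196·63 ≡ 219 (mod 569)
R · y^e mod p:
543^2 = 294849 ≡ 107
543^4 ≡ 107^2 = 11449 ≡ 69
543^8 ≡ 69^2 = 4761 ≡ 209
543^16 ≡ 209^2 = 43681 ≡ 437
543^32 ≡ 437^2 = 190969 ≡ 354
543^64 ≡ 354^2 = 125316 ≡ 136
543^128 ≡ 136^2 = 18496 ≡ 288
168 = 128 + 32 + 8, so 543^168 ≡ 288·354·209 ≡ 56 (mod 569)
136·56 = 7616 ≡ 219 (mod 569)
219 ≡ 219 (mod 569); signature holds.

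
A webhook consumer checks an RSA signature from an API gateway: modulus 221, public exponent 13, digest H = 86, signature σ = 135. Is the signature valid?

invalid

σ^2 ≡ 135^2 = 18225 ≡ 103
σ^4 ≡ 103^2 = 10609 ≡ 1
σ^8 ≡ 1^2 = 1
13 = 8 + 4 + 1, so σ^13 ≡ 1·1·135 ≡ 135 (mod 221)
σ^13 mod 221 = 135, but H = 86.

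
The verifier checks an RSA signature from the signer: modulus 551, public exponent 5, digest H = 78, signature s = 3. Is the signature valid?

invalid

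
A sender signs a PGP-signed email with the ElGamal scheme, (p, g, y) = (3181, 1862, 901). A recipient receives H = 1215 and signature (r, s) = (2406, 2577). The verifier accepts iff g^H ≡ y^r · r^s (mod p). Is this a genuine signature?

genuine

Left side g^H mod p:
1862^2 = 3467044 ≡ 2935
1862^4 ≡ 2935^2 = 8614225 ≡ 77
1862^8 ≡ 77^2 = 5929 ≡ 2748
1862^16 ≡ 2748^2 = 7551504 ≡ 2991
1862^32 ≡ 2991^2 = 8946081 ≡ 1109
1862^64 ≡ 1109^2 = 1229881 ≡ 2015
1862^128 ≡ 2015^2 = 4060225 ≡ 1269
1862^256 ≡ 1269^2 = 1610361 ≡ 775
1862^512 ≡ 775^2 = 600625 ≡ 2597
1862^1024 ≡ 2597^2 = 6744409 ≡ 689
1215 = 1024 + 128 + 32 + 16 + 8 + 4 + 2 + 1, so 1862^1215 ≡ 689·1269·1109·2991·2748·77·2935·1862 ≡ 2520 (mod 3181)
Right side y^r · r^s mod p:
901^2 = 811801 ≡ 646
901^4 ≡ 646^2 = 417316 ≡ 605
901^8 ≡ 605^2 = 366025 ≡ 210
901^16 ≡ 210^2 = 44100 ≡ 2747
901^32 ≡ 2747^2 = 7546009 ≡ 677
901^64 ≡ 677^2 = 458329 ≡ 265
901^128 ≡ 265^2 = 70225 ≡ 243
901^256 ≡ 243^2 = 59049 ≡ 1791
901^512 ≡ 1791^2 = 3207681 ≡ 1233
901^1024 ≡ 1233^2 = 1520289 ≡ 2952
901^2048 ≡ 2952^2 = 8714304 ≡ 1545
2406 = 2048 + 256 + 64 + 32 + 4 + 2, so 901^2406 ≡ 1545·1791·265·677·605·646 ≡ 1419 (mod 3181)
2406^2 = 5788836 ≡ 2597
2406^4 ≡ 2597^2 = 6744409 ≡ 689
2406^8 ≡ 689^2 = 474721 ≡ 752
2406^16 ≡ 752^2 = 565504 ≡ 2467
2406^32 ≡ 2467^2 = 6086089 ≡ 836
2406^64 ≡ 836^2 = 698896 ≡ 2257
2406^128 ≡ 2257^2 = 5094049 ≡ 1268
2406^256 ≡ 1268^2 = 1607824 ≡ 1419
2406^512 ≡ 1419^2 = 2013561 ≡ 3169
2406^1024 ≡ 3169^2 = 10042561 ≡ 144
2406^2048 ≡ 144^2 = 20736 ≡ 1650
2577 = 2048 + 512 + 16 + 1, so 2406^2577 ≡ 1650·3169·2467·2406 ≡ 1024 (mod 3181)
1419·1024 = 1453056 ≡ 2520 (mod 3181)
2520 ≡ 2520 (mod 3181), so the signature is genuine.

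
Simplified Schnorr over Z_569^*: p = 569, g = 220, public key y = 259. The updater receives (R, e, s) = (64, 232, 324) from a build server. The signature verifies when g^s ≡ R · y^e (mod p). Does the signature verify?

verifies

g^s mod p:
220^2 = 48400 ≡ 35
220^4 ≡ 35^2 = 1225 ≡ 87
220^8 ≡ 87^2 = 7569 ≡ 172
220^16 ≡ 172^2 = 29584 ≡ 565
220^32 ≡ 565^2 = 319225 ≡ 16
220^64 ≡ 16^2 = 256
220^128 ≡ 256^2 = 65536 ≡ 101
220^256 ≡ 101^2 = 10201 ≡ 528
324 = 256 + 64 + 4, so 220^324 ≡ 528·256·87 ≡ 93 (mod 569)
R · y^e mod p:
259^2 = 67081 ≡ 508
259^4 ≡ 508^2 = 258064 ≡ 307
259^8 ≡ 307^2 = 94249 ≡ 364
259^16 ≡ 364^2 = 132496 ≡ 488
259^32 ≡ 488^2 = 238144 ≡ 302
259^64 ≡ 302^2 = 91204 ≡ 164
259^128 ≡ 164^2 = 26896 ≡ 153
232 = 128 + 64 + 32 + 8, so 259^232 ≡ 153·164·302·364 ≡ 526 (mod 569)
64·526 = 33664 ≡ 93 (mod 569)
93 ≡ 93 (mod 569); signature holds.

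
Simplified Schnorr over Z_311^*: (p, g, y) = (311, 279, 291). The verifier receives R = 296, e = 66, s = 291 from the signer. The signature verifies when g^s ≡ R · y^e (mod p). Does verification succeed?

passes

g^s mod p:
279^2 = 77841 ≡ 91
279^4 ≡ 91^2 = 8281 ≡ 195
279^8 ≡ 195^2 = 38025 ≡ 83
279^16 ≡ 83^2 = 6889 ≡ 47
279^32 ≡ 47^2 = 2209 ≡ 32
279^64 ≡ 32^2 = 1024 ≡ 91
279^128 ≡ 91^2 = 8281 ≡ 195
279^256 ≡ 195^2 = 38025 ≡ 83
291 = 256 + 32 + 2 + 1, so 279^291 ≡ 83·32·91·279 ≡ 298 (mod 311)
R · y^e mod p:
291^2 = 84681 ≡ 89
291^4 ≡ 89^2 = 7921 ≡ 146
291^8 ≡ 146^2 = 21316 ≡ 168
291^16 ≡ 168^2 = 28224 ≡ 234
291^32 ≡ 234^2 = 54756 ≡ 20
291^64 ≡ 20^2 = 400 ≡ 89
66 = 64 + 2, so 291^66 ≡ 89·89 ≡ 146 (mod 311)
296·146 = 43216 ≡ 298 (mod 311)
298 ≡ 298 (mod 311); signature holds.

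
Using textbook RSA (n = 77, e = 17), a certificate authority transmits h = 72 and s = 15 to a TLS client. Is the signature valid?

Squares mod 77: s^1≡15, s^2≡71, s^4≡36, s^8≡64, s^16≡15
17 = 16 + 1, so s^17 ≡ 15·15 ≡ 71 (mod 77)
71 ≠ 72, so verification fails.

invalid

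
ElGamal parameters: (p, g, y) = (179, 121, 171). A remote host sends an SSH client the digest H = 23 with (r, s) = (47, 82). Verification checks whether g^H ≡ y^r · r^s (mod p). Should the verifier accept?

accept

Left side g^H mod p:
121^2 = 14641 ≡ 142
121^4 ≡ 142^2 = 20164 ≡ 116
121^8 ≡ 116^2 = 13456 ≡ 31
121^16 ≡ 31^2 = 961 ≡ 66
23 = 16 + 4 + 2 + 1, so 121^23 ≡ 66·116·142·121 ≡ 82 (mod 179)
Right side y^r · r^s mod p:
171^2 = 29241 ≡ 64
171^4 ≡ 64^2 = 4096 ≡ 158
171^8 ≡ 158^2 = 24964 ≡ 83
171^16 ≡ 83^2 = 6889 ≡ 87
171^32 ≡ 87^2 = 7569 ≡ 51
47 = 32 + 8 + 4 + 2 + 1, so 171^47 ≡ 51·83·158·64·171 ≡ 139 (mod 179)
47^2 = 2209 ≡ 61
47^4 ≡ 61^2 = 3721 ≡ 141
47^8 ≡ 141^2 = 19881 ≡ 12
47^16 ≡ 12^2 = 144
47^32 ≡ 144^2 = 20736 ≡ 151
47^64 ≡ 151^2 = 22801 ≡ 68
82 = 64 + 16 + 2, so 47^82 ≡ 68·144·61 ≡ 168 (mod 179)
139·168 = 23352 ≡ 82 (mod 179)
82 ≡ 82 (mod 179), so the signature is genuine.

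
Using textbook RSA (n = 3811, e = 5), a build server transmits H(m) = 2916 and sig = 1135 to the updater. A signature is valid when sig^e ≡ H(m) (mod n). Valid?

yes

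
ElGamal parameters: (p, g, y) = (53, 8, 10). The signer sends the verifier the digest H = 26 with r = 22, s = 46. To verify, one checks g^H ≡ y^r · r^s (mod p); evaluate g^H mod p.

52

8^26 mod 53 = 52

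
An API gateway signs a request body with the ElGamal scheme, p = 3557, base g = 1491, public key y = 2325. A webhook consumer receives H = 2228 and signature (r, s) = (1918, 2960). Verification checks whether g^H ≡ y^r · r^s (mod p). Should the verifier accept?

Left side g^H mod p:
1491^2 = 2223081 ≡ 3513
1491^4 ≡ 3513^2 = 12341169 ≡ 1936
1491^8 ≡ 1936^2 = 3748096 ≡ 2575
1491^16 ≡ 2575^2 = 6630625 ≡ 377
1491^32 ≡ 377^2 = 142129 ≡ 3406
1491^64 ≡ 3406^2 = 11600836 ≡ 1459
1491^128 ≡ 1459^2 = 2128681 ≡ 1595
1491^256 ≡ 1595^2 = 2544025 ≡ 770
1491^512 ≡ 770^2 = 592900 ≡ 2438
1491^1024 ≡ 2438^2 = 5943844 ≡ 97
1491^2048 ≡ 97^2 = 9409 ≡ 2295
2228 = 2048 + 128 + 32 + 16 + 4, so 1491^2228 ≡ 2295·1595·3406·377·1936 ≡ 3286 (mod 3557)
Right side y^r · r^s mod p:
2325^2 = 5405625 ≡ 2542
2325^4 ≡ 2542^2 = 6461764 ≡ 2252
2325^8 ≡ 2252^2 = 5071504 ≡ 2779
2325^16 ≡ 2779^2 = 7722841 ≡ 594
2325^32 ≡ 594^2 = 352836 ≡ 693
2325^64 ≡ 693^2 = 480249 ≡ 54
2325^128 ≡ 54^2 = 2916
2325^256 ≡ 2916^2 = 8503056 ≡ 1826
2325^512 ≡ 1826^2 = 3334276 ≡ 1367
2325^1024 ≡ 1367^2 = 1868689 ≡ 1264
1918 = 1024 + 512 + 256 + 64 + 32 + 16 + 8 + 4 + 2, so 2325^1918 ≡ 1264·1367·1826·54·693·594·2779·2252·2542 ≡ 2058 (mod 3557)
1918^2 = 3678724 ≡ 786
1918^4 ≡ 786^2 = 617796 ≡ 2435
1918^8 ≡ 2435^2 = 5929225 ≡ 3263
1918^16 ≡ 3263^2 = 10647169 ≡ 1068
1918^32 ≡ 1068^2 = 1140624 ≡ 2384
1918^64 ≡ 2384^2 = 5683456 ≡ 2927
1918^128 ≡ 2927^2 = 8567329 ≡ 2073
1918^256 ≡ 2073^2 = 4297329 ≡ 473
1918^512 ≡ 473^2 = 223729 ≡ 3195
1918^1024 ≡ 3195^2 = 10208025 ≡ 2992
1918^2048 ≡ 2992^2 = 8952064 ≡ 2652
2960 = 2048 + 512 + 256 + 128 + 16, so 1918^2960 ≡ 2652·3195·473·2073·1068 ≡ 693 (mod 3557)
2058·693 = 1426194 ≡ 3394 (mod 3557)
3286 ≠ 3394, so verification fails.

reject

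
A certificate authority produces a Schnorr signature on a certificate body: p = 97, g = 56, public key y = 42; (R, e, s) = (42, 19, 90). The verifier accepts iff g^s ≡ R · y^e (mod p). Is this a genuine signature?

forged

g^s mod p:
56^2 = 3136 ≡ 32
56^4 ≡ 32^2 = 1024 ≡ 54
56^8 ≡ 54^2 = 2916 ≡ 6
56^16 ≡ 6^2 = 36
56^32 ≡ 36^2 = 1296 ≡ 35
56^64 ≡ 35^2 = 1225 ≡ 61
90 = 64 + 16 + 8 + 2, so 56^90 ≡ 61·36·6·32 ≡ 70 (mod 97)
R · y^e mod p:
42^2 = 1764 ≡ 18
42^4 ≡ 18^2 = 324 ≡ 33
42^8 ≡ 33^2 = 1089 ≡ 22
42^16 ≡ 22^2 = 484 ≡ 96
19 = 16 + 2 + 1, so 42^19 ≡ 96·18·42 ≡ 20 (mod 97)
42·20 = 840 ≡ 64 (mod 97)
70 ≠ 64; the check fails.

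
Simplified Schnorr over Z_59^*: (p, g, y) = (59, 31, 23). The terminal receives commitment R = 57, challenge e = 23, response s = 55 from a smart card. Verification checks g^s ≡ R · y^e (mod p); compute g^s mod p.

44

Squares mod 59: 31^1≡31, 31^2≡17, 31^4≡53, 31^8≡36, 31^16≡57, 31^32≡4
55 = 32 + 16 + 4 + 2 + 1, so 31^55 ≡ 4·57·53·17·31 ≡ 44 (mod 59)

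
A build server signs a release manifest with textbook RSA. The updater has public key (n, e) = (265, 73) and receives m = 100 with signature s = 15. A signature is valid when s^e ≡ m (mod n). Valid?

s^73 mod 265 = 100
100 = m, so the signature checks out.

yes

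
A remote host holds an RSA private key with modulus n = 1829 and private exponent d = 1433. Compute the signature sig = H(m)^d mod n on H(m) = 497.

1799

(H(m))^2 ≡ 497^2 = 247009 ≡ 94
(H(m))^4 ≡ 94^2 = 8836 ≡ 1520
(H(m))^8 ≡ 1520^2 = 2310400 ≡ 373
(H(m))^16 ≡ 373^2 = 139129 ≡ 125
(H(m))^32 ≡ 125^2 = 15625 ≡ 993
(H(m))^64 ≡ 993^2 = 986049 ≡ 218
(H(m))^128 ≡ 218^2 = 47524 ≡ 1799
(H(m))^256 ≡ 1799^2 = 3236401 ≡ 900
(H(m))^512 ≡ 900^2 = 810000 ≡ 1582
(H(m))^1024 ≡ 1582^2 = 2502724 ≡ 652
1433 = 1024 + 256 + 128 + 16 + 8 + 1, so (H(m))^1433 ≡ 652·900·1799·125·373·497 ≡ 1799 (mod 1829)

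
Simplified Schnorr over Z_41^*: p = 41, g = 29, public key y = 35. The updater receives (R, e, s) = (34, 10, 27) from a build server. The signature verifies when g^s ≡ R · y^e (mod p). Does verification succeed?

g^s mod p:
Squares mod 41: 29^1≡29, 29^2≡21, 29^4≡31, 29^8≡18, 29^16≡37
27 = 16 + 8 + 2 + 1, so 29^27 ≡ 37·18·21·29 ≡ 22 (mod 41)
R · y^e mod p:
Squares mod 41: 35^1≡35, 35^2≡36, 35^4≡25, 35^8≡10
10 = 8 + 2, so 35^10 ≡ 10·36 ≡ 32 (mod 41)
34·32 = 1088 ≡ 22 (mod 41)
22 ≡ 22 (mod 41); signature holds.

passes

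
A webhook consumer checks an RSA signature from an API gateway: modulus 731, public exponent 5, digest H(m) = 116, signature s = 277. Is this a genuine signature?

genuine

s^2 ≡ 277^2 = 76729 ≡ 705
s^4 ≡ 705^2 = 497025 ≡ 676
5 = 4 + 1, so s^5 ≡ 676·277 ≡ 116 (mod 731)
s^5 mod 731 = 116 matches H(m).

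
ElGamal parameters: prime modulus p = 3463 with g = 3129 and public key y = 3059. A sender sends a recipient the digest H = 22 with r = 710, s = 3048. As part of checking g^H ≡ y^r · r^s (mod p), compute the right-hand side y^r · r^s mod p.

3059^710 mod 3463 = 1145
710^3048 mod 3463 = 1481
y^r · r^s ≡ 1145·1481 = 1695745 ≡ 2338 (mod 3463)

2338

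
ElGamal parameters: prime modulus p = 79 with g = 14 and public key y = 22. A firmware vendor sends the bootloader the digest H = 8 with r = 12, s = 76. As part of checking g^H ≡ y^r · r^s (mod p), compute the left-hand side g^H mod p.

14^8 mod 79 = 10

10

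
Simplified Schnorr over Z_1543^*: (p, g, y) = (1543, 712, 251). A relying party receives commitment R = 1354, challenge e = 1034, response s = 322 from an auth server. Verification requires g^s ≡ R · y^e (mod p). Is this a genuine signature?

g^s mod p:
Squares mod 1543: 712^1≡712, 712^2≡840, 712^4≡449, 712^8≡1011, 712^16≡655, 712^32≡71, 712^64≡412, 712^128≡14, 712^256≡196
322 = 256 + 64 + 2, so 712^322 ≡ 196·412·840 ≡ 1400 (mod 1543)
R · y^e mod p:
Squares mod 1543: 251^1≡251, 251^2≡1281, 251^4≡752, 251^8≡766, 251^16≡416, 251^32≡240, 251^64≡509, 251^128≡1400, 251^256≡390, 251^512≡886, 251^1024≡1152
1034 = 1024 + 8 + 2, so 251^1034 ≡ 1152·766·1281 ≡ 1307 (mod 1543)
1354·1307 = 1769678 ≡ 1400 (mod 1543)
1400 ≡ 1400 (mod 1543); signature holds.

genuine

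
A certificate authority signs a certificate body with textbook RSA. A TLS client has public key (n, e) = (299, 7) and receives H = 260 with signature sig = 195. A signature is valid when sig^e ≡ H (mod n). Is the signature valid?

valid

Squares mod 299: sig^1≡195, sig^2≡52, sig^4≡13
7 = 4 + 2 + 1, so sig^7 ≡ 13·52·195 ≡ 260 (mod 299)
Since 260 equals the digest 260, verification succeeds.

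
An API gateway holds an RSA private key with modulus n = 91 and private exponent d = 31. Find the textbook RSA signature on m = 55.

55

m^2 ≡ 55^2 = 3025 ≡ 22
m^4 ≡ 22^2 = 484 ≡ 29
m^8 ≡ 29^2 = 841 ≡ 22
m^16 ≡ 22^2 = 484 ≡ 29
31 = 16 + 8 + 4 + 2 + 1, so m^31 ≡ 29·22·29·22·55 ≡ 55 (mod 91)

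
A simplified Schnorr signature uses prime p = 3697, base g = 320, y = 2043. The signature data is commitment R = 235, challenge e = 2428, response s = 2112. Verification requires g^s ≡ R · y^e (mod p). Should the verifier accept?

reject

g^s mod p:
Squares mod 3697: 320^1≡320, 320^2≡2581, 320^4≡3264, 320^8≡2639, 320^16≡2870, 320^32≡3681, 320^64≡256, 320^128≡2687, 320^256≡3425, 320^512≡44, 320^1024≡1936, 320^2048≡3035
2112 = 2048 + 64, so 320^2112 ≡ 3035·256 ≡ 590 (mod 3697)
R · y^e mod p:
Squares mod 3697: 2043^1≡2043, 2043^2≡3633, 2043^4≡399, 2043^8≡230, 2043^16≡1142, 2043^32≡2820, 2043^64≡153, 2043^128≡1227, 2043^256≡850, 2043^512≡1585, 2043^1024≡1962, 2043^2048≡867
2428 = 2048 + 256 + 64 + 32 + 16 + 8 + 4, so 2043^2428 ≡ 867·850·153·2820·1142·230·399 ≡ 1611 (mod 3697)
235·1611 = 378585 ≡ 1491 (mod 3697)
590 ≠ 1491; the check fails.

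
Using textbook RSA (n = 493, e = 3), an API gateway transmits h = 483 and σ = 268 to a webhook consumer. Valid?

σ^2 ≡ 268^2 = 71824 ≡ 339
3 = 2 + 1, so σ^3 ≡ 339·268 ≡ 140 (mod 493)
The recovered value 140 does not match the digest 483.

no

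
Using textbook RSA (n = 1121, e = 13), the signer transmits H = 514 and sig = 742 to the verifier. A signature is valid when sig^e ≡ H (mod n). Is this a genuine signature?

genuine

Squares mod 1121: sig^1≡742, sig^2≡153, sig^4≡989, sig^8≡609
13 = 8 + 4 + 1, so sig^13 ≡ 609·989·742 ≡ 514 (mod 1121)
514 = H, so the signature checks out.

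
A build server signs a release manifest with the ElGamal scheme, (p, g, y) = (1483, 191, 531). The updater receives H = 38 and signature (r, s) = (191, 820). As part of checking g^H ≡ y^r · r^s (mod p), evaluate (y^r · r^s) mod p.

132

531^2 = 281961 ≡ 191
531^4 ≡ 191^2 = 36481 ≡ 889
531^8 ≡ 889^2 = 790321 ≡ 1365
531^16 ≡ 1365^2 = 1863225 ≡ 577
531^32 ≡ 577^2 = 332929 ≡ 737
531^64 ≡ 737^2 = 543169 ≡ 391
531^128 ≡ 391^2 = 152881 ≡ 132
191 = 128 + 32 + 16 + 8 + 4 + 2 + 1, so 531^191 ≡ 132·737·577·1365·889·191·531 ≡ 1111 (mod 1483)
191^2 = 36481 ≡ 889
191^4 ≡ 889^2 = 790321 ≡ 1365
191^8 ≡ 1365^2 = 1863225 ≡ 577
191^16 ≡ 577^2 = 332929 ≡ 737
191^32 ≡ 737^2 = 543169 ≡ 391
191^64 ≡ 391^2 = 152881 ≡ 132
191^128 ≡ 132^2 = 17424 ≡ 1111
191^256 ≡ 1111^2 = 1234321 ≡ 465
191^512 ≡ 465^2 = 216225 ≡ 1190
820 = 512 + 256 + 32 + 16 + 4, so 191^820 ≡ 1190·465·391·737·1365 ≡ 191 (mod 1483)
y^r · r^s ≡ 1111·191 = 212201 ≡ 132 (mod 1483)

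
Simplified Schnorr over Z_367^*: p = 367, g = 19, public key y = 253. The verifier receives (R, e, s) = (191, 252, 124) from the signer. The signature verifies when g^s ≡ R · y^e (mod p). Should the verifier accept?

accept

g^s mod p:
19^2 = 361
19^4 ≡ 361^2 = 130321 ≡ 36
19^8 ≡ 36^2 = 1296 ≡ 195
19^16 ≡ 195^2 = 38025 ≡ 224
19^32 ≡ 224^2 = 50176 ≡ 264
19^64 ≡ 264^2 = 69696 ≡ 333
124 = 64 + 32 + 16 + 8 + 4, so 19^124 ≡ 333·264·224·195·36 ≡ 236 (mod 367)
R · y^e mod p:
253^2 = 64009 ≡ 151
253^4 ≡ 151^2 = 22801 ≡ 47
253^8 ≡ 47^2 = 2209 ≡ 7
253^16 ≡ 7^2 = 49
253^32 ≡ 49^2 = 2401 ≡ 199
253^64 ≡ 199^2 = 39601 ≡ 332
253^128 ≡ 332^2 = 110224 ≡ 124
252 = 128 + 64 + 32 + 16 + 8 + 4, so 253^252 ≡ 124·332·199·49·7·47 ≡ 7 (mod 367)
191·7 = 1337 ≡ 236 (mod 367)
236 ≡ 236 (mod 367); signature holds.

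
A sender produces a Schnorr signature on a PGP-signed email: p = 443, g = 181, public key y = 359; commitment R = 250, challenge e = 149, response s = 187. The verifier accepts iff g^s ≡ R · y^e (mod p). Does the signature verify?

verifies

g^s mod p:
181^2 = 32761 ≡ 422
181^4 ≡ 422^2 = 178084 ≡ 441
181^8 ≡ 441^2 = 194481 ≡ 4
181^16 ≡ 4^2 = 16
181^32 ≡ 16^2 = 256
181^64 ≡ 256^2 = 65536 ≡ 415
181^128 ≡ 415^2 = 172225 ≡ 341
187 = 128 + 32 + 16 + 8 + 2 + 1, so 181^187 ≡ 341·256·16·4·422·181 ≡ 347 (mod 443)
R · y^e mod p:
359^2 = 128881 ≡ 411
359^4 ≡ 411^2 = 168921 ≡ 138
359^8 ≡ 138^2 = 19044 ≡ 438
359^16 ≡ 438^2 = 191844 ≡ 25
359^32 ≡ 25^2 = 625 ≡ 182
359^64 ≡ 182^2 = 33124 ≡ 342
359^128 ≡ 342^2 = 116964 ≡ 12
149 = 128 + 16 + 4 + 1, so 359^149 ≡ 12·25·138·359 ≡ 393 (mod 443)
250·393 = 98250 ≡ 347 (mod 443)
347 ≡ 347 (mod 443); signature holds.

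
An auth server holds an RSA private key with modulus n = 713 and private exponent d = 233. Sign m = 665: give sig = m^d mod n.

m^2 ≡ 665^2 = 442225 ≡ 165
m^4 ≡ 165^2 = 27225 ≡ 131
m^8 ≡ 131^2 = 17161 ≡ 49
m^16 ≡ 49^2 = 2401 ≡ 262
m^32 ≡ 262^2 = 68644 ≡ 196
m^64 ≡ 196^2 = 38416 ≡ 627
m^128 ≡ 627^2 = 393129 ≡ 266
233 = 128 + 64 + 32 + 8 + 1, so m^233 ≡ 266·627·196·49·665 ≡ 111 (mod 713)

111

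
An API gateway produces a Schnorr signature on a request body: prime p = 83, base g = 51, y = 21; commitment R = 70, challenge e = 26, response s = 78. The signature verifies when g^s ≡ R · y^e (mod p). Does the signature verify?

g^s mod p:
51^78 mod 83 = 9
R · y^e mod p:
21^26 mod 83 = 40
70·40 = 2800 ≡ 61 (mod 83)
9 ≠ 61; the check fails.

does not verify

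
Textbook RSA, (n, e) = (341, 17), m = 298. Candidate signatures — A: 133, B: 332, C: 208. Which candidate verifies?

A

Candidate A: 133^17 mod 341 = 298
  → matches m = 298
Candidate B: 332^17 mod 341 = 260
Candidate C: 208^17 mod 341 = 43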